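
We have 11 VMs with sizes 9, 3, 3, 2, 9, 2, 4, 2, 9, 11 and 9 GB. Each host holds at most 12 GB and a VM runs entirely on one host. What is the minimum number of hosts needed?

Total = 11 + 9 + 9 + 9 + 9 + 4 + 3 + 3 + 2 + 2 + 2 = 63 GB.
Lower bound: ⌈63/12⌉ = 6 hosts.
A packing using 6 hosts:
  host 1: 11 = 11
  host 2: 9 + 3 = 12
  host 3: 9 + 3 = 12
  host 4: 9 + 2 = 11
  host 5: 9 + 2 = 11
  host 6: 4 + 2 = 6
This matches the lower bound, so 6 is optimal.

6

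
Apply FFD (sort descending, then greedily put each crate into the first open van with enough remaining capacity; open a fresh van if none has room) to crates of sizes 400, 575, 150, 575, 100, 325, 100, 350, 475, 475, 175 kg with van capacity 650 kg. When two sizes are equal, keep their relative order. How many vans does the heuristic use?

7

Sorted descending: 575, 575, 475, 475, 400, 350, 325, 175, 150, 100, 100.
  575 → van 1 (new)  [load 575/650]
  575 → van 2 (new)  [load 575/650]
  475 → van 3 (new)  [load 475/650]
  475 → van 4 (new)  [load 475/650]
  400 → van 5 (new)  [load 400/650]
  350 → van 6 (new)  [load 350/650]
  325 → van 7 (new)  [load 325/650]
  175 → van 3  [load 650/650]
  150 → van 4  [load 625/650]
  100 → van 5  [load 500/650]
  100 → van 5  [load 600/650]
7 vans opened.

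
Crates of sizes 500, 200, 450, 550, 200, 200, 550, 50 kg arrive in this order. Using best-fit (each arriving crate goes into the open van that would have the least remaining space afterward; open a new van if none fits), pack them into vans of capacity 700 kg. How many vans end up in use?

  500 → van 1 (new)  [load 500/700]
  200 → van 1  [load 700/700]
  450 → van 2 (new)  [load 450/700]
  550 → van 3 (new)  [load 550/700]
  200 → van 2  [load 650/700]
  200 → van 4 (new)  [load 200/700]
  550 → van 5 (new)  [load 550/700]
  50 → van 2  [load 700/700]
5 vans opened.

5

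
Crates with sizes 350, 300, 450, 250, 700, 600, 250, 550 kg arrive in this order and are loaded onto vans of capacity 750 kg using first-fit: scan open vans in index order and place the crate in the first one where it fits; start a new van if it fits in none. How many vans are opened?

6

  350 → van 1 (new)  [load 350/750]
  300 → van 1  [load 650/750]
  450 → van 2 (new)  [load 450/750]
  250 → van 2  [load 700/750]
  700 → van 3 (new)  [load 700/750]
  600 → van 4 (new)  [load 600/750]
  250 → van 5 (new)  [load 250/750]
  550 → van 6 (new)  [load 550/750]
6 vans opened.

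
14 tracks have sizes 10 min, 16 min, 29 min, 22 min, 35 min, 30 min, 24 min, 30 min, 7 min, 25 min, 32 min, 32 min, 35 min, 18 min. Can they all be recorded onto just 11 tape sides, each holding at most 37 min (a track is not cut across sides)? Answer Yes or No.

Yes

A valid assignment using 11 tape sides:
  side 1: 35 = 35
  side 2: 35 = 35
  side 3: 32 = 32
  side 4: 32 = 32
  side 5: 30 + 7 = 37
  side 6: 30 = 30
  side 7: 29 = 29
  side 8: 25 + 10 = 35
  side 9: 24 = 24
  side 10: 22 = 22
  side 11: 18 + 16 = 34
Every load is within 37 min, so 11 tape sides suffice.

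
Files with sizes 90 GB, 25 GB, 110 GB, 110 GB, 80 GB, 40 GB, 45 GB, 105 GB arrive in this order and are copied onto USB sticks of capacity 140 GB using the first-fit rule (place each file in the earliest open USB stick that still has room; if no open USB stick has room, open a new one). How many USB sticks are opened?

6

  90 → USB stick 1 (new)  [load 90/140]
  25 → USB stick 1  [load 115/140]
  110 → USB stick 2 (new)  [load 110/140]
  110 → USB stick 3 (new)  [load 110/140]
  80 → USB stick 4 (new)  [load 80/140]
  40 → USB stick 4  [load 120/140]
  45 → USB stick 5 (new)  [load 45/140]
  105 → USB stick 6 (new)  [load 105/140]
6 USB sticks opened.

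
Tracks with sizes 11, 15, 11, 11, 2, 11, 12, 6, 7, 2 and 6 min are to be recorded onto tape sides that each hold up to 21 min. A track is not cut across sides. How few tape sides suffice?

Total = 15 + 12 + 11 + 11 + 11 + 11 + 7 + 6 + 6 + 2 + 2 = 94 min.
Lower bound: ⌈94/21⌉ = 5 tape sides.
Also, 6 tracks each exceed 21/2 min, and no two of those can share a side, so at least 6 tape sides are needed.
A packing using 6 tape sides:
  side 1: 15 + 6 = 21
  side 2: 12 + 7 + 2 = 21
  side 3: 11 + 6 + 2 = 19
  side 4: 11 = 11
  side 5: 11 = 11
  side 6: 11 = 11
This matches the lower bound, so 6 is optimal.

6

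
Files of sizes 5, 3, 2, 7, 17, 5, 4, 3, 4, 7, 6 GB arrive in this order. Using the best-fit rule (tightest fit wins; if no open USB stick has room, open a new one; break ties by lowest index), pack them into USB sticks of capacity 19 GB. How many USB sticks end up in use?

4

  5 → USB stick 1 (new)  [load 5/19]
  3 → USB stick 1  [load 8/19]
  2 → USB stick 1  [load 10/19]
  7 → USB stick 1  [load 17/19]
  17 → USB stick 2 (new)  [load 17/19]
  5 → USB stick 3 (new)  [load 5/19]
  4 → USB stick 3  [load 9/19]
  3 → USB stick 3  [load 12/19]
  4 → USB stick 3  [load 16/19]
  7 → USB stick 4 (new)  [load 7/19]
  6 → USB stick 4  [load 13/19]
4 USB sticks opened.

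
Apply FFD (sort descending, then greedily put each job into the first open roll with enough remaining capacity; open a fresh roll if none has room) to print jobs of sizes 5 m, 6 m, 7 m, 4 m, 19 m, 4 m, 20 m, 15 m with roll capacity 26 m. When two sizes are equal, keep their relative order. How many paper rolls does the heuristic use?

4

Sorted descending: 20, 19, 15, 7, 6, 5, 4, 4.
  20 → roll 1 (new)  [load 20/26]
  19 → roll 2 (new)  [load 19/26]
  15 → roll 3 (new)  [load 15/26]
  7 → roll 2  [load 26/26]
  6 → roll 1  [load 26/26]
  5 → roll 3  [load 20/26]
  4 → roll 3  [load 24/26]
  4 → roll 4 (new)  [load 4/26]
4 paper rolls opened.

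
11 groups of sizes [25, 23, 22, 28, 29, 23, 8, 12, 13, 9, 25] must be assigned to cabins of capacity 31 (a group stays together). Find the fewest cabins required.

8

Total = 29 + 28 + 25 + 25 + 23 + 23 + 22 + 13 + 12 + 9 + 8 = 217.
Lower bound: ⌈217/31⌉ = 7 cabins.
A packing using 8 cabins:
  cabin 1: 29 = 29
  cabin 2: 28 = 28
  cabin 3: 25 = 25
  cabin 4: 25 = 25
  cabin 5: 23 + 8 = 31
  cabin 6: 23 = 23
  cabin 7: 22 + 9 = 31
  cabin 8: 13 + 12 = 25
No arrangement into 7 cabins stays within capacity, so 8 is optimal.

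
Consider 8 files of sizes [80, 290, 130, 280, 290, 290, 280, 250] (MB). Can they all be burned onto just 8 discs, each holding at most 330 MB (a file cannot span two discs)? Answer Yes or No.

A valid assignment using 7 discs:
  disc 1: 290 = 290
  disc 2: 290 = 290
  disc 3: 290 = 290
  disc 4: 280 = 280
  disc 5: 280 = 280
  disc 6: 250 + 80 = 330
  disc 7: 130 = 130
That uses only 7 ≤ 8, so 8 discs are enough.

Yes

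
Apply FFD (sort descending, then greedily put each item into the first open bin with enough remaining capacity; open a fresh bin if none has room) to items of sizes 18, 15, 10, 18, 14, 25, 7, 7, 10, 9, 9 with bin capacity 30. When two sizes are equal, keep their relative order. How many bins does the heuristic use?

6

Sorted descending: 25, 18, 18, 15, 14, 10, 10, 9, 9, 7, 7.
  25 → bin 1 (new)  [load 25/30]
  18 → bin 2 (new)  [load 18/30]
  18 → bin 3 (new)  [load 18/30]
  15 → bin 4 (new)  [load 15/30]
  14 → bin 4  [load 29/30]
  10 → bin 2  [load 28/30]
  10 → bin 3  [load 28/30]
  9 → bin 5 (new)  [load 9/30]
  9 → bin 5  [load 18/30]
  7 → bin 5  [load 25/30]
  7 → bin 6 (new)  [load 7/30]
6 bins opened.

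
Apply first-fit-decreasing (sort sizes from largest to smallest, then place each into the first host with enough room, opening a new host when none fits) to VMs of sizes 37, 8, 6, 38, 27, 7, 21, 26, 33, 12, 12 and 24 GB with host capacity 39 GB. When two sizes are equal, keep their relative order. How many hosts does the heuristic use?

Sorted descending: 38, 37, 33, 27, 26, 24, 21, 12, 12, 8, 7, 6.
  38 → host 1 (new)  [load 38/39]
  37 → host 2 (new)  [load 37/39]
  33 → host 3 (new)  [load 33/39]
  27 → host 4 (new)  [load 27/39]
  26 → host 5 (new)  [load 26/39]
  24 → host 6 (new)  [load 24/39]
  21 → host 7 (new)  [load 21/39]
  12 → host 4  [load 39/39]
  12 → host 5  [load 38/39]
  8 → host 6  [load 32/39]
  7 → host 6  [load 39/39]
  6 → host 3  [load 39/39]
7 hosts opened.

7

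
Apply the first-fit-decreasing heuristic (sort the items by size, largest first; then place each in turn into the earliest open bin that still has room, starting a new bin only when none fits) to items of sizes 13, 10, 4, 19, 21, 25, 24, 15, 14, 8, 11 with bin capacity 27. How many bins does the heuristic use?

7

Sorted descending: 25, 24, 21, 19, 15, 14, 13, 11, 10, 8, 4.
  25 → bin 1 (new)  [load 25/27]
  24 → bin 2 (new)  [load 24/27]
  21 → bin 3 (new)  [load 21/27]
  19 → bin 4 (new)  [load 19/27]
  15 → bin 5 (new)  [load 15/27]
  14 → bin 6 (new)  [load 14/27]
  13 → bin 6  [load 27/27]
  11 → bin 5  [load 26/27]
  10 → bin 7 (new)  [load 10/27]
  8 → bin 4  [load 27/27]
  4 → bin 3  [load 25/27]
7 bins opened.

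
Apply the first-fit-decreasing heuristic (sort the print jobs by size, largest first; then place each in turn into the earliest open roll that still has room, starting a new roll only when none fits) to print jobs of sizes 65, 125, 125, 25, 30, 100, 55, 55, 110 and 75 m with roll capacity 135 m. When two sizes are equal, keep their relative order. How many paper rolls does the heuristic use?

6

Sorted descending: 125, 125, 110, 100, 75, 65, 55, 55, 30, 25.
  125 → roll 1 (new)  [load 125/135]
  125 → roll 2 (new)  [load 125/135]
  110 → roll 3 (new)  [load 110/135]
  100 → roll 4 (new)  [load 100/135]
  75 → roll 5 (new)  [load 75/135]
  65 → roll 6 (new)  [load 65/135]
  55 → roll 5  [load 130/135]
  55 → roll 6  [load 120/135]
  30 → roll 4  [load 130/135]
  25 → roll 3  [load 135/135]
6 paper rolls opened.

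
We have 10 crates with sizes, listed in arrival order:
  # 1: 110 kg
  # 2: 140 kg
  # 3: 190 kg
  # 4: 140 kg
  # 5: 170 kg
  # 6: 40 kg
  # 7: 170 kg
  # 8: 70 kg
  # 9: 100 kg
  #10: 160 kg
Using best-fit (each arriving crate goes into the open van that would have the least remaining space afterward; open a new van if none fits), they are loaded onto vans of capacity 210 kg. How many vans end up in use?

7

  110 → van 1 (new)  [load 110/210]
  140 → van 2 (new)  [load 140/210]
  190 → van 3 (new)  [load 190/210]
  140 → van 4 (new)  [load 140/210]
  170 → van 5 (new)  [load 170/210]
  40 → van 5  [load 210/210]
  170 → van 6 (new)  [load 170/210]
  70 → van 2  [load 210/210]
  100 → van 1  [load 210/210]
  160 → van 7 (new)  [load 160/210]
7 vans opened.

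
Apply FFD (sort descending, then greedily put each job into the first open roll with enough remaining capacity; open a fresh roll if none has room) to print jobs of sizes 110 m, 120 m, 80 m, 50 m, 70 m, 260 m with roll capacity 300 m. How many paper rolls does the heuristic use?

3

Sorted descending: 260, 120, 110, 80, 70, 50.
  260 → roll 1 (new)  [load 260/300]
  120 → roll 2 (new)  [load 120/300]
  110 → roll 2  [load 230/300]
  80 → roll 3 (new)  [load 80/300]
  70 → roll 2  [load 300/300]
  50 → roll 3  [load 130/300]
3 paper rolls opened.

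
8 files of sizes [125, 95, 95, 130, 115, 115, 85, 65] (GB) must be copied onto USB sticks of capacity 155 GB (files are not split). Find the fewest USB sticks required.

Total = 130 + 125 + 115 + 115 + 95 + 95 + 85 + 65 = 825 GB.
Lower bound: ⌈825/155⌉ = 6 USB sticks.
Also, 7 files each exceed 155/2 GB, and no two of those can share a USB stick, so at least 7 USB sticks are needed.
A packing using 7 USB sticks:
  USB stick 1: 130 = 130
  USB stick 2: 125 = 125
  USB stick 3: 115 = 115
  USB stick 4: 115 = 115
  USB stick 5: 95 = 95
  USB stick 6: 95 = 95
  USB stick 7: 85 + 65 = 150
This matches the lower bound, so 7 is optimal.

7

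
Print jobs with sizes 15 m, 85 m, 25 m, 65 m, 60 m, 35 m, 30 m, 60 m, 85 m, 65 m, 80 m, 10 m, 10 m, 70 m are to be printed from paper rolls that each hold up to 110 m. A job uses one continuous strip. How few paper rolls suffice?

8

Total = 85 + 85 + 80 + 70 + 65 + 65 + 60 + 60 + 35 + 30 + 25 + 15 + 10 + 10 = 695 m.
Lower bound: ⌈695/110⌉ = 7 paper rolls.
Also, 8 print jobs each exceed 55 m, and no two of those can share a roll, so at least 8 paper rolls are needed.
A packing using 8 paper rolls:
  roll 1: 85 + 25 = 110
  roll 2: 85 + 15 + 10 = 110
  roll 3: 80 + 30 = 110
  roll 4: 70 + 35 = 105
  roll 5: 65 + 10 = 75
  roll 6: 65 = 65
  roll 7: 60 = 60
  roll 8: 60 = 60
This matches the lower bound, so 8 is optimal.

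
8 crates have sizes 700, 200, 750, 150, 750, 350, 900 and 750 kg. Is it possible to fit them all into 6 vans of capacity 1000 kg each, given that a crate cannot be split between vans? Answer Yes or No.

A valid assignment using 6 vans:
  van 1: 900 = 900
  van 2: 750 + 200 = 950
  van 3: 750 + 150 = 900
  van 4: 750 = 750
  van 5: 700 = 700
  van 6: 350 = 350
Every load is within 1000 kg, so 6 vans suffice.

Yes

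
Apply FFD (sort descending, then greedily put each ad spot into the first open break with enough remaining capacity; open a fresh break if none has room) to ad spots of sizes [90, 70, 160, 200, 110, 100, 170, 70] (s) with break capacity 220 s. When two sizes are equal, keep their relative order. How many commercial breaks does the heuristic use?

Sorted descending: 200, 170, 160, 110, 100, 90, 70, 70.
  200 → break 1 (new)  [load 200/220]
  170 → break 2 (new)  [load 170/220]
  160 → break 3 (new)  [load 160/220]
  110 → break 4 (new)  [load 110/220]
  100 → break 4  [load 210/220]
  90 → break 5 (new)  [load 90/220]
  70 → break 5  [load 160/220]
  70 → break 6 (new)  [load 70/220]
6 commercial breaks opened.

6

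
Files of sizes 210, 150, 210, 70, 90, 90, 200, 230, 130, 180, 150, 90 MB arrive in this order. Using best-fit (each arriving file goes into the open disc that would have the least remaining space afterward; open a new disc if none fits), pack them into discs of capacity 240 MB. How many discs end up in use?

9

  210 → disc 1 (new)  [load 210/240]
  150 → disc 2 (new)  [load 150/240]
  210 → disc 3 (new)  [load 210/240]
  70 → disc 2  [load 220/240]
  90 → disc 4 (new)  [load 90/240]
  90 → disc 4  [load 180/240]
  200 → disc 5 (new)  [load 200/240]
  230 → disc 6 (new)  [load 230/240]
  130 → disc 7 (new)  [load 130/240]
  180 → disc 8 (new)  [load 180/240]
  150 → disc 9 (new)  [load 150/240]
  90 → disc 9  [load 240/240]
9 discs opened.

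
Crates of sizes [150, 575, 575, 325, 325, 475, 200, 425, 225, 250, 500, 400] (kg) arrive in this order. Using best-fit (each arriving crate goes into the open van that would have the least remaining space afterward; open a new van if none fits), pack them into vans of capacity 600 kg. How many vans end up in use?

9

  150 → van 1 (new)  [load 150/600]
  575 → van 2 (new)  [load 575/600]
  575 → van 3 (new)  [load 575/600]
  325 → van 1  [load 475/600]
  325 → van 4 (new)  [load 325/600]
  475 → van 5 (new)  [load 475/600]
  200 → van 4  [load 525/600]
  425 → van 6 (new)  [load 425/600]
  225 → van 7 (new)  [load 225/600]
  250 → van 7  [load 475/600]
  500 → van 8 (new)  [load 500/600]
  400 → van 9 (new)  [load 400/600]
9 vans opened.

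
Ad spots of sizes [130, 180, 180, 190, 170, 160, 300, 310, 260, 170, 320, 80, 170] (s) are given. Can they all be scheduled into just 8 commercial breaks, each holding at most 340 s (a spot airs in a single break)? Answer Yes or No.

Total = 2620 s; ⌈2620/340⌉ = 8.
The bound of 8 does not rule out 8, but exhaustive search shows no assignment into 8 commercial breaks of capacity 340 s exists — the minimum is 9.

No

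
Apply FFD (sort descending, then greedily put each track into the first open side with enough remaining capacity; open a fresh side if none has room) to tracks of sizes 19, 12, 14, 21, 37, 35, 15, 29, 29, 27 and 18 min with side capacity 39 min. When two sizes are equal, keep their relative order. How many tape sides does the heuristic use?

Sorted descending: 37, 35, 29, 29, 27, 21, 19, 18, 15, 14, 12.
  37 → side 1 (new)  [load 37/39]
  35 → side 2 (new)  [load 35/39]
  29 → side 3 (new)  [load 29/39]
  29 → side 4 (new)  [load 29/39]
  27 → side 5 (new)  [load 27/39]
  21 → side 6 (new)  [load 21/39]
  19 → side 7 (new)  [load 19/39]
  18 → side 6  [load 39/39]
  15 → side 7  [load 34/39]
  14 → side 8 (new)  [load 14/39]
  12 → side 5  [load 39/39]
8 tape sides opened.

8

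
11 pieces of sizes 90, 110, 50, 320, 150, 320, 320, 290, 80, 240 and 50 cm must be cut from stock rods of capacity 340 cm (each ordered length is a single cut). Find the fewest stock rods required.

Total = 320 + 320 + 320 + 290 + 240 + 150 + 110 + 90 + 80 + 50 + 50 = 2020 cm.
Lower bound: ⌈2020/340⌉ = 6 stock rods.
A packing using 7 stock rods:
  stock rod 1: 320 = 320
  stock rod 2: 320 = 320
  stock rod 3: 320 = 320
  stock rod 4: 290 + 50 = 340
  stock rod 5: 240 + 90 = 330
  stock rod 6: 150 + 110 + 80 = 340
  stock rod 7: 50 = 50
No arrangement into 6 stock rods stays within capacity, so 7 is optimal.

7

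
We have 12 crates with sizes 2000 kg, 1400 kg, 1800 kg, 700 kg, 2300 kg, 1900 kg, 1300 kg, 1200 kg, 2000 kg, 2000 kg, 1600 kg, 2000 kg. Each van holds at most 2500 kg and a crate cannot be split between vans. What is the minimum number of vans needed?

10

Total = 2300 + 2000 + 2000 + 2000 + 2000 + 1900 + 1800 + 1600 + 1400 + 1300 + 1200 + 700 = 20200 kg.
Lower bound: ⌈20200/2500⌉ = 9 vans.
Also, 10 crates each exceed 1250 kg, and no two of those can share a van, so at least 10 vans are needed.
A packing using 10 vans:
  van 1: 2300 = 2300
  van 2: 2000 = 2000
  van 3: 2000 = 2000
  van 4: 2000 = 2000
  van 5: 2000 = 2000
  van 6: 1900 = 1900
  van 7: 1800 + 700 = 2500
  van 8: 1600 = 1600
  van 9: 1400 = 1400
  van 10: 1300 + 1200 = 2500
This matches the lower bound, so 10 is optimal.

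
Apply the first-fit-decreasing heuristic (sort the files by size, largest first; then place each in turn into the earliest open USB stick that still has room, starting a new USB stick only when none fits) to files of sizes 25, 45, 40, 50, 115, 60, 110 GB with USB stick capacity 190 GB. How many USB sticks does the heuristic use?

3

Sorted descending: 115, 110, 60, 50, 45, 40, 25.
  115 → USB stick 1 (new)  [load 115/190]
  110 → USB stick 2 (new)  [load 110/190]
  60 → USB stick 1  [load 175/190]
  50 → USB stick 2  [load 160/190]
  45 → USB stick 3 (new)  [load 45/190]
  40 → USB stick 3  [load 85/190]
  25 → USB stick 2  [load 185/190]
3 USB sticks opened.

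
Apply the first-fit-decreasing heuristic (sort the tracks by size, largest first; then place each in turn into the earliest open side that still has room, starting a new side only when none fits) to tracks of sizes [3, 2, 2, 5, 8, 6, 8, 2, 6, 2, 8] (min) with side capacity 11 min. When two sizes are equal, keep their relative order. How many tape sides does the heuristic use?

5

Sorted descending: 8, 8, 8, 6, 6, 5, 3, 2, 2, 2, 2.
  8 → side 1 (new)  [load 8/11]
  8 → side 2 (new)  [load 8/11]
  8 → side 3 (new)  [load 8/11]
  6 → side 4 (new)  [load 6/11]
  6 → side 5 (new)  [load 6/11]
  5 → side 4  [load 11/11]
  3 → side 1  [load 11/11]
  2 → side 2  [load 10/11]
  2 → side 3  [load 10/11]
  2 → side 5  [load 8/11]
  2 → side 5  [load 10/11]
5 tape sides opened.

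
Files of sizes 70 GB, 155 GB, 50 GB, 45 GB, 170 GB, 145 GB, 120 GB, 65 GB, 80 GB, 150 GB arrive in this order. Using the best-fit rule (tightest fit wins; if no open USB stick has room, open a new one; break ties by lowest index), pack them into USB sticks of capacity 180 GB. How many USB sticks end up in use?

  70 → USB stick 1 (new)  [load 70/180]
  155 → USB stick 2 (new)  [load 155/180]
  50 → USB stick 1  [load 120/180]
  45 → USB stick 1  [load 165/180]
  170 → USB stick 3 (new)  [load 170/180]
  145 → USB stick 4 (new)  [load 145/180]
  120 → USB stick 5 (new)  [load 120/180]
  65 → USB stick 6 (new)  [load 65/180]
  80 → USB stick 6  [load 145/180]
  150 → USB stick 7 (new)  [load 150/180]
7 USB sticks opened.

7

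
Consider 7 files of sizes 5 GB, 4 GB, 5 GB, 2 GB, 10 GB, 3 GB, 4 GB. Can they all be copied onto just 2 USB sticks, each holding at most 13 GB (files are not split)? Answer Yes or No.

Total = 33 GB; ⌈33/13⌉ = 3.
At least 3 USB sticks are required, but only 2 are allowed.

No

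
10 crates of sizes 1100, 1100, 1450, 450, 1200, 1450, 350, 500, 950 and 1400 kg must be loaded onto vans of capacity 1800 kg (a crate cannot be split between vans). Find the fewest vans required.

7

Total = 1450 + 1450 + 1400 + 1200 + 1100 + 1100 + 950 + 500 + 450 + 350 = 9950 kg.
Lower bound: ⌈9950/1800⌉ = 6 vans.
Also, 7 crates each exceed 900 kg, and no two of those can share a van, so at least 7 vans are needed.
A packing using 7 vans:
  van 1: 1450 + 350 = 1800
  van 2: 1450 = 1450
  van 3: 1400 = 1400
  van 4: 1200 + 500 = 1700
  van 5: 1100 + 450 = 1550
  van 6: 1100 = 1100
  van 7: 950 = 950
This matches the lower bound, so 7 is optimal.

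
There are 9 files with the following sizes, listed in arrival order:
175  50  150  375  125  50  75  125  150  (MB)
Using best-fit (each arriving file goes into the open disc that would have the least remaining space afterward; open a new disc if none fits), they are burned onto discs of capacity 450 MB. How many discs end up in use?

  175 → disc 1 (new)  [load 175/450]
  50 → disc 1  [load 225/450]
  150 → disc 1  [load 375/450]
  375 → disc 2 (new)  [load 375/450]
  125 → disc 3 (new)  [load 125/450]
  50 → disc 1  [load 425/450]
  75 → disc 2  [load 450/450]
  125 → disc 3  [load 250/450]
  150 → disc 3  [load 400/450]
3 discs opened.

3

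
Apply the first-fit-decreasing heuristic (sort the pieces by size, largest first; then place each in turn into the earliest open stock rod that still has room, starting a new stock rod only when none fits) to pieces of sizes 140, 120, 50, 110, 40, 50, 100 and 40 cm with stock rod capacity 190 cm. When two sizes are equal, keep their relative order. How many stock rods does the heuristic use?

4

Sorted descending: 140, 120, 110, 100, 50, 50, 40, 40.
  140 → stock rod 1 (new)  [load 140/190]
  120 → stock rod 2 (new)  [load 120/190]
  110 → stock rod 3 (new)  [load 110/190]
  100 → stock rod 4 (new)  [load 100/190]
  50 → stock rod 1  [load 190/190]
  50 → stock rod 2  [load 170/190]
  40 → stock rod 3  [load 150/190]
  40 → stock rod 3  [load 190/190]
4 stock rods opened.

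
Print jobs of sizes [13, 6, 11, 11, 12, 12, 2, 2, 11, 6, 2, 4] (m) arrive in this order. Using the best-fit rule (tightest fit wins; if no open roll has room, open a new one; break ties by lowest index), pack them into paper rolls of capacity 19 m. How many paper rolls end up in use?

6

  13 → roll 1 (new)  [load 13/19]
  6 → roll 1  [load 19/19]
  11 → roll 2 (new)  [load 11/19]
  11 → roll 3 (new)  [load 11/19]
  12 → roll 4 (new)  [load 12/19]
  12 → roll 5 (new)  [load 12/19]
  2 → roll 4  [load 14/19]
  2 → roll 4  [load 16/19]
  11 → roll 6 (new)  [load 11/19]
  6 → roll 5  [load 18/19]
  2 → roll 4  [load 18/19]
  4 → roll 2  [load 15/19]
6 paper rolls opened.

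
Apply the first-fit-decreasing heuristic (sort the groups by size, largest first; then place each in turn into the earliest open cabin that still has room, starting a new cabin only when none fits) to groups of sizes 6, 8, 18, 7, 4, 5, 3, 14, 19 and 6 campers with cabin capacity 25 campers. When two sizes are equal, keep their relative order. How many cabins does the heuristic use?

Sorted descending: 19, 18, 14, 8, 7, 6, 6, 5, 4, 3.
  19 → cabin 1 (new)  [load 19/25]
  18 → cabin 2 (new)  [load 18/25]
  14 → cabin 3 (new)  [load 14/25]
  8 → cabin 3  [load 22/25]
  7 → cabin 2  [load 25/25]
  6 → cabin 1  [load 25/25]
  6 → cabin 4 (new)  [load 6/25]
  5 → cabin 4  [load 11/25]
  4 → cabin 4  [load 15/25]
  3 → cabin 3  [load 25/25]
4 cabins opened.

4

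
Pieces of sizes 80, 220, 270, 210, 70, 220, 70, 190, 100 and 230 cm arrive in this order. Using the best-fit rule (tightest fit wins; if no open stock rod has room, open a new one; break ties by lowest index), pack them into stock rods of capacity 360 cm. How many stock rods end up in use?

  80 → stock rod 1 (new)  [load 80/360]
  220 → stock rod 1  [load 300/360]
  270 → stock rod 2 (new)  [load 270/360]
  210 → stock rod 3 (new)  [load 210/360]
  70 → stock rod 2  [load 340/360]
  220 → stock rod 4 (new)  [load 220/360]
  70 → stock rod 4  [load 290/360]
  190 → stock rod 5 (new)  [load 190/360]
  100 → stock rod 3  [load 310/360]
  230 → stock rod 6 (new)  [load 230/360]
6 stock rods opened.

6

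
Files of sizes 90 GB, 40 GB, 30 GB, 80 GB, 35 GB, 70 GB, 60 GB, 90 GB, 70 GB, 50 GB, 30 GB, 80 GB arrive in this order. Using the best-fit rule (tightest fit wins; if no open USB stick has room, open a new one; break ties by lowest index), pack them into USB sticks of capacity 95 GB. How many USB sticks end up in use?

9

  90 → USB stick 1 (new)  [load 90/95]
  40 → USB stick 2 (new)  [load 40/95]
  30 → USB stick 2  [load 70/95]
  80 → USB stick 3 (new)  [load 80/95]
  35 → USB stick 4 (new)  [load 35/95]
  70 → USB stick 5 (new)  [load 70/95]
  60 → USB stick 4  [load 95/95]
  90 → USB stick 6 (new)  [load 90/95]
  70 → USB stick 7 (new)  [load 70/95]
  50 → USB stick 8 (new)  [load 50/95]
  30 → USB stick 8  [load 80/95]
  80 → USB stick 9 (new)  [load 80/95]
9 USB sticks opened.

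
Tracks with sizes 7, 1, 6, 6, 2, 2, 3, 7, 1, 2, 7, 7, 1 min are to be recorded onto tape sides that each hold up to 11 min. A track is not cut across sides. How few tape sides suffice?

Total = 7 + 7 + 7 + 7 + 6 + 6 + 3 + 2 + 2 + 2 + 1 + 1 + 1 = 52 min.
Lower bound: ⌈52/11⌉ = 5 tape sides.
Also, 6 tracks each exceed 11/2 min, and no two of those can share a side, so at least 6 tape sides are needed.
A packing using 6 tape sides:
  side 1: 7 + 3 + 1 = 11
  side 2: 7 + 2 + 2 = 11
  side 3: 7 + 2 + 1 + 1 = 11
  side 4: 7 = 7
  side 5: 6 = 6
  side 6: 6 = 6
This matches the lower bound, so 6 is optimal.

6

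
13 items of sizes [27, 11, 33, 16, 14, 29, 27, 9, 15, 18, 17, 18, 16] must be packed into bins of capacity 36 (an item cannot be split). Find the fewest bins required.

8

Total = 33 + 29 + 27 + 27 + 18 + 18 + 17 + 16 + 16 + 15 + 14 + 11 + 9 = 250.
Lower bound: ⌈250/36⌉ = 7 bins.
A packing using 8 bins:
  bin 1: 33 = 33
  bin 2: 29 = 29
  bin 3: 27 + 9 = 36
  bin 4: 27 = 27
  bin 5: 18 + 18 = 36
  bin 6: 17 + 16 = 33
  bin 7: 16 + 15 = 31
  bin 8: 14 + 11 = 25
No arrangement into 7 bins stays within capacity, so 8 is optimal.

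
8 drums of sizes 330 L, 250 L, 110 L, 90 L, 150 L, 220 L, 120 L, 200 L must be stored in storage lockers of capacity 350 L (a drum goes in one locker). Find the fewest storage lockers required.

5

Total = 330 + 250 + 220 + 200 + 150 + 120 + 110 + 90 = 1470 L.
Lower bound: ⌈1470/350⌉ = 5 storage lockers.
A packing using 5 storage lockers:
  locker 1: 330 = 330
  locker 2: 250 + 90 = 340
  locker 3: 220 + 120 = 340
  locker 4: 200 + 150 = 350
  locker 5: 110 = 110
This matches the lower bound, so 5 is optimal.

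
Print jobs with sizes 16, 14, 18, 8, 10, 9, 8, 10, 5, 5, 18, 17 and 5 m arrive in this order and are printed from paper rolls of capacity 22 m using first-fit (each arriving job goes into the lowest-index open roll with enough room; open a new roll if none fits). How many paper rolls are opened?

8

  16 → roll 1 (new)  [load 16/22]
  14 → roll 2 (new)  [load 14/22]
  18 → roll 3 (new)  [load 18/22]
  8 → roll 2  [load 22/22]
  10 → roll 4 (new)  [load 10/22]
  9 → roll 4  [load 19/22]
  8 → roll 5 (new)  [load 8/22]
  10 → roll 5  [load 18/22]
  5 → roll 1  [load 21/22]
  5 → roll 6 (new)  [load 5/22]
  18 → roll 7 (new)  [load 18/22]
  17 → roll 6  [load 22/22]
  5 → roll 8 (new)  [load 5/22]
8 paper rolls opened.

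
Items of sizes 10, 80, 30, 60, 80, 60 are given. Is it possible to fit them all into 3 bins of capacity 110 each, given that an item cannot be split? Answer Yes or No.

No

Total = 320; ⌈320/110⌉ = 3.
4 items each exceed half the capacity and cannot share a bin, forcing at least 4 bins.
At least 4 bins are required, but only 3 are allowed.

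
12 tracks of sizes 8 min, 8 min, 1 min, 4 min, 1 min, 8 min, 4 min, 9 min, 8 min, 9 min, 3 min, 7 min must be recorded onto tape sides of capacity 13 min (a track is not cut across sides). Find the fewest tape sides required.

Total = 9 + 9 + 8 + 8 + 8 + 8 + 7 + 4 + 4 + 3 + 1 + 1 = 70 min.
Lower bound: ⌈70/13⌉ = 6 tape sides.
Also, 7 tracks each exceed 13/2 min, and no two of those can share a side, so at least 7 tape sides are needed.
A packing using 7 tape sides:
  side 1: 9 + 4 = 13
  side 2: 9 + 4 = 13
  side 3: 8 + 3 + 1 + 1 = 13
  side 4: 8 = 8
  side 5: 8 = 8
  side 6: 8 = 8
  side 7: 7 = 7
This matches the lower bound, so 7 is optimal.

7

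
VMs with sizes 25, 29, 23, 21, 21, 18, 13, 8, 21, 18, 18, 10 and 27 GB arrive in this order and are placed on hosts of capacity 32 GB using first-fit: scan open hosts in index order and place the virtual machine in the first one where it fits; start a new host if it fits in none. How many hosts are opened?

  25 → host 1 (new)  [load 25/32]
  29 → host 2 (new)  [load 29/32]
  23 → host 3 (new)  [load 23/32]
  21 → host 4 (new)  [load 21/32]
  21 → host 5 (new)  [load 21/32]
  18 → host 6 (new)  [load 18/32]
  13 → host 6  [load 31/32]
  8 → host 3  [load 31/32]
  21 → host 7 (new)  [load 21/32]
  18 → host 8 (new)  [load 18/32]
  18 → host 9 (new)  [load 18/32]
  10 → host 4  [load 31/32]
  27 → host 10 (new)  [load 27/32]
10 hosts opened.

10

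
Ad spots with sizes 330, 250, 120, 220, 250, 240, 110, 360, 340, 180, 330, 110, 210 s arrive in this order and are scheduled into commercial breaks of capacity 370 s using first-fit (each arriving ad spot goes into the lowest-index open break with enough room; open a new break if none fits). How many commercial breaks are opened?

  330 → break 1 (new)  [load 330/370]
  250 → break 2 (new)  [load 250/370]
  120 → break 2  [load 370/370]
  220 → break 3 (new)  [load 220/370]
  250 → break 4 (new)  [load 250/370]
  240 → break 5 (new)  [load 240/370]
  110 → break 3  [load 330/370]
  360 → break 6 (new)  [load 360/370]
  340 → break 7 (new)  [load 340/370]
  180 → break 8 (new)  [load 180/370]
  330 → break 9 (new)  [load 330/370]
  110 → break 4  [load 360/370]
  210 → break 10 (new)  [load 210/370]
10 commercial breaks opened.

10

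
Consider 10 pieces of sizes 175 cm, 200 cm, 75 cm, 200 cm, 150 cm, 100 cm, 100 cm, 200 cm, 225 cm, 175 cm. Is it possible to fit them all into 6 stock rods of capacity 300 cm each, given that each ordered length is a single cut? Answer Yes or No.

Total = 1600 cm; ⌈1600/300⌉ = 6.
The bound of 6 does not rule out 6, but exhaustive search shows no assignment into 6 stock rods of capacity 300 cm exists — the minimum is 7.

No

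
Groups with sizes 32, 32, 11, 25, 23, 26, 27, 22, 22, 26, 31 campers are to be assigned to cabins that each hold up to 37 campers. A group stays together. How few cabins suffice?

10

Total = 32 + 32 + 31 + 27 + 26 + 26 + 25 + 23 + 22 + 22 + 11 = 277 campers.
Lower bound: ⌈277/37⌉ = 8 cabins.
Also, 10 groups each exceed 37/2 campers, and no two of those can share a cabin, so at least 10 cabins are needed.
A packing using 10 cabins:
  cabin 1: 32 = 32
  cabin 2: 32 = 32
  cabin 3: 31 = 31
  cabin 4: 27 = 27
  cabin 5: 26 + 11 = 37
  cabin 6: 26 = 26
  cabin 7: 25 = 25
  cabin 8: 23 = 23
  cabin 9: 22 = 22
  cabin 10: 22 = 22
This matches the lower bound, so 10 is optimal.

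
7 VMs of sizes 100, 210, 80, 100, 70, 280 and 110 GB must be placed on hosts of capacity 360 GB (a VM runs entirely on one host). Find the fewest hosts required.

3

Total = 280 + 210 + 110 + 100 + 100 + 80 + 70 = 950 GB.
Lower bound: ⌈950/360⌉ = 3 hosts.
A packing using 3 hosts:
  host 1: 280 + 80 = 360
  host 2: 210 + 110 = 320
  host 3: 100 + 100 + 70 = 270
This matches the lower bound, so 3 is optimal.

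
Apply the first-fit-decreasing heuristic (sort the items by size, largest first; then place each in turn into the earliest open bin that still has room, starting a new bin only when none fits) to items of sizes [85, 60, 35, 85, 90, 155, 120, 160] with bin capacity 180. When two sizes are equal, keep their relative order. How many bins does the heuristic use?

5

Sorted descending: 160, 155, 120, 90, 85, 85, 60, 35.
  160 → bin 1 (new)  [load 160/180]
  155 → bin 2 (new)  [load 155/180]
  120 → bin 3 (new)  [load 120/180]
  90 → bin 4 (new)  [load 90/180]
  85 → bin 4  [load 175/180]
  85 → bin 5 (new)  [load 85/180]
  60 → bin 3  [load 180/180]
  35 → bin 5  [load 120/180]
5 bins opened.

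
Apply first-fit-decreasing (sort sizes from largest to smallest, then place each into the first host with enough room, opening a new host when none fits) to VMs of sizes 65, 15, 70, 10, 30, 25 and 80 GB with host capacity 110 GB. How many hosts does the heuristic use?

3

Sorted descending: 80, 70, 65, 30, 25, 15, 10.
  80 → host 1 (new)  [load 80/110]
  70 → host 2 (new)  [load 70/110]
  65 → host 3 (new)  [load 65/110]
  30 → host 1  [load 110/110]
  25 → host 2  [load 95/110]
  15 → host 2  [load 110/110]
  10 → host 3  [load 75/110]
3 hosts opened.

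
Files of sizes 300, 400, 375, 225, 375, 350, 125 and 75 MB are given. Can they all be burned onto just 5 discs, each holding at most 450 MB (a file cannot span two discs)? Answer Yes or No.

Total = 2225 MB; ⌈2225/450⌉ = 5.
The bound of 5 does not rule out 5, but exhaustive search shows no assignment into 5 discs of capacity 450 MB exists — the minimum is 6.

No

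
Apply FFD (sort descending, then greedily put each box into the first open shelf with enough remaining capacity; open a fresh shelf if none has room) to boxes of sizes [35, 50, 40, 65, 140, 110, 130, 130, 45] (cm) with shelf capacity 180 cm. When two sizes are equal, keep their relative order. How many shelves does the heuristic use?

Sorted descending: 140, 130, 130, 110, 65, 50, 45, 40, 35.
  140 → shelf 1 (new)  [load 140/180]
  130 → shelf 2 (new)  [load 130/180]
  130 → shelf 3 (new)  [load 130/180]
  110 → shelf 4 (new)  [load 110/180]
  65 → shelf 4  [load 175/180]
  50 → shelf 2  [load 180/180]
  45 → shelf 3  [load 175/180]
  40 → shelf 1  [load 180/180]
  35 → shelf 5 (new)  [load 35/180]
5 shelves opened.

5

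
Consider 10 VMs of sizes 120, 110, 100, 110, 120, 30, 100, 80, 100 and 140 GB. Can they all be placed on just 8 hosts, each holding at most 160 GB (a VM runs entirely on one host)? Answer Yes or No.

No

Total = 1010 GB; ⌈1010/160⌉ = 7.
8 VMs each exceed half the capacity and cannot share a host, forcing at least 8 hosts.
The bound of 8 does not rule out 8, but exhaustive search shows no assignment into 8 hosts of capacity 160 GB exists — the minimum is 9.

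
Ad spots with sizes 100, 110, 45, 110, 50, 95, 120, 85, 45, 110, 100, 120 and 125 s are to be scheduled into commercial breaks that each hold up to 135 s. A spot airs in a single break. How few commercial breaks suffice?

Total = 125 + 120 + 120 + 110 + 110 + 110 + 100 + 100 + 95 + 85 + 50 + 45 + 45 = 1215 s.
Lower bound: ⌈1215/135⌉ = 9 commercial breaks.
Also, 10 ad spots each exceed 135/2 s, and no two of those can share a break, so at least 10 commercial breaks are needed.
A packing using 11 commercial breaks:
  break 1: 125 = 125
  break 2: 120 = 120
  break 3: 120 = 120
  break 4: 110 = 110
  break 5: 110 = 110
  break 6: 110 = 110
  break 7: 100 = 100
  break 8: 100 = 100
  break 9: 95 = 95
  break 10: 85 + 50 = 135
  break 11: 45 + 45 = 90
No arrangement into 10 commercial breaks stays within capacity, so 11 is optimal.

11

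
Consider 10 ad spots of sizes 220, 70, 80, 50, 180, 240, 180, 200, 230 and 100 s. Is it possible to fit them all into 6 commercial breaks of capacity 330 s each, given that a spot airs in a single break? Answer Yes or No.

A valid assignment using 6 commercial breaks:
  break 1: 240 + 80 = 320
  break 2: 230 + 100 = 330
  break 3: 220 + 70 = 290
  break 4: 200 + 50 = 250
  break 5: 180 = 180
  break 6: 180 = 180
Every load is within 330 s, so 6 commercial breaks suffice.

Yes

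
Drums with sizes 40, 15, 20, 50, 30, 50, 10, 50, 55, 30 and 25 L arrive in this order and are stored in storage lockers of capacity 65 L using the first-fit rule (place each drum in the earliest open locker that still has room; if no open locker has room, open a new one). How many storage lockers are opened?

  40 → locker 1 (new)  [load 40/65]
  15 → locker 1  [load 55/65]
  20 → locker 2 (new)  [load 20/65]
  50 → locker 3 (new)  [load 50/65]
  30 → locker 2  [load 50/65]
  50 → locker 4 (new)  [load 50/65]
  10 → locker 1  [load 65/65]
  50 → locker 5 (new)  [load 50/65]
  55 → locker 6 (new)  [load 55/65]
  30 → locker 7 (new)  [load 30/65]
  25 → locker 7  [load 55/65]
7 storage lockers opened.

7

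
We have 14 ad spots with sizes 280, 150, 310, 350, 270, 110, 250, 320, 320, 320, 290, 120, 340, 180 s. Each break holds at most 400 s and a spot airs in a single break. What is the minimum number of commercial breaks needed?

11

Total = 350 + 340 + 320 + 320 + 320 + 310 + 290 + 280 + 270 + 250 + 180 + 150 + 120 + 110 = 3610 s.
Lower bound: ⌈3610/400⌉ = 10 commercial breaks.
A packing using 11 commercial breaks:
  break 1: 350 = 350
  break 2: 340 = 340
  break 3: 320 = 320
  break 4: 320 = 320
  break 5: 320 = 320
  break 6: 310 = 310
  break 7: 290 + 110 = 400
  break 8: 280 + 120 = 400
  break 9: 270 = 270
  break 10: 250 + 150 = 400
  break 11: 180 = 180
No arrangement into 10 commercial breaks stays within capacity, so 11 is optimal.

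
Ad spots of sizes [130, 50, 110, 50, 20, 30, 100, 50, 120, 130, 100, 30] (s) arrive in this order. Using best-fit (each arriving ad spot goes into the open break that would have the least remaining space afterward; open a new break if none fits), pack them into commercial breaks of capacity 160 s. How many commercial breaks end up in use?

  130 → break 1 (new)  [load 130/160]
  50 → break 2 (new)  [load 50/160]
  110 → break 2  [load 160/160]
  50 → break 3 (new)  [load 50/160]
  20 → break 1  [load 150/160]
  30 → break 3  [load 80/160]
  100 → break 4 (new)  [load 100/160]
  50 → break 4  [load 150/160]
  120 → break 5 (new)  [load 120/160]
  130 → break 6 (new)  [load 130/160]
  100 → break 7 (new)  [load 100/160]
  30 → break 6  [load 160/160]
7 commercial breaks opened.

7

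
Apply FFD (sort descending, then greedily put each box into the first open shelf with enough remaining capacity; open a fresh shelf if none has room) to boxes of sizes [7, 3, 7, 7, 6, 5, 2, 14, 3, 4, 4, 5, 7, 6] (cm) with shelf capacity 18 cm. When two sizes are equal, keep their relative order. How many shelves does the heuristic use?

5

Sorted descending: 14, 7, 7, 7, 7, 6, 6, 5, 5, 4, 4, 3, 3, 2.
  14 → shelf 1 (new)  [load 14/18]
  7 → shelf 2 (new)  [load 7/18]
  7 → shelf 2  [load 14/18]
  7 → shelf 3 (new)  [load 7/18]
  7 → shelf 3  [load 14/18]
  6 → shelf 4 (new)  [load 6/18]
  6 → shelf 4  [load 12/18]
  5 → shelf 4  [load 17/18]
  5 → shelf 5 (new)  [load 5/18]
  4 → shelf 1  [load 18/18]
  4 → shelf 2  [load 18/18]
  3 → shelf 3  [load 17/18]
  3 → shelf 5  [load 8/18]
  2 → shelf 5  [load 10/18]
5 shelves opened.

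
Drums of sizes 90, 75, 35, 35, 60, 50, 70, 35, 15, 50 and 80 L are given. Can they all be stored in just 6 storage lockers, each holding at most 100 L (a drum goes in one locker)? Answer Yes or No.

Total = 595 L; ⌈595/100⌉ = 6.
The bound of 6 does not rule out 6, but exhaustive search shows no assignment into 6 storage lockers of capacity 100 L exists — the minimum is 7.

No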